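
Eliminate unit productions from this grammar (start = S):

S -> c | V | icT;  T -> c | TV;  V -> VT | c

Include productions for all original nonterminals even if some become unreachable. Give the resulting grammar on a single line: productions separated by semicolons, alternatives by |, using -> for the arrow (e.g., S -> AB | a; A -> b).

Unit productions: S->V.
Unit pairs (A ⇒* B via units): (S,V).
S: inherits non-unit rules of {S, V} → VT | c | icT.
T: inherits non-unit rules of {T} → TV | c.
V: inherits non-unit rules of {V} → VT | c.

S -> c | VT | icT; T -> c | TV; V -> c | VT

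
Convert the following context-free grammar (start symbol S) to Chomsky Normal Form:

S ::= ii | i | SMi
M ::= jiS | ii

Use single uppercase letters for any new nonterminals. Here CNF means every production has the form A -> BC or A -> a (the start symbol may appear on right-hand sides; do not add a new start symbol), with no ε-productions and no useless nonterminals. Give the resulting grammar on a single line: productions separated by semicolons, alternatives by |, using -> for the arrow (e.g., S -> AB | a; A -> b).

No ε-productions.
No unit productions to eliminate.
TERM: introduce A -> i, B -> j and substitute in every rule of length ≥2.
BIN: M -> BAS becomes M -> BC, C -> AS; S -> SMA becomes S -> SD, D -> MA.

S -> i | AA | SD; A -> i; B -> j; C -> AS; D -> MA; M -> AA | BC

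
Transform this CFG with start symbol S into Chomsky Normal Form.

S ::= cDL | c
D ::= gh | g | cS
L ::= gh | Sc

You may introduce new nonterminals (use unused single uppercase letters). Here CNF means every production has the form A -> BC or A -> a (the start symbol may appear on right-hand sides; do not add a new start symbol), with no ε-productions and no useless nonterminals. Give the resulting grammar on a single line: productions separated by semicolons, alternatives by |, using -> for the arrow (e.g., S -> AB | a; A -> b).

S -> c | AE; A -> c; B -> g; C -> h; D -> g | AS | BC; E -> DL; L -> BC | SA

No ε-productions.
No unit productions to eliminate.
TERM: introduce A -> c, B -> g, C -> h and substitute in every rule of length ≥2.
BIN: S -> ADL becomes S -> AE, E -> DL.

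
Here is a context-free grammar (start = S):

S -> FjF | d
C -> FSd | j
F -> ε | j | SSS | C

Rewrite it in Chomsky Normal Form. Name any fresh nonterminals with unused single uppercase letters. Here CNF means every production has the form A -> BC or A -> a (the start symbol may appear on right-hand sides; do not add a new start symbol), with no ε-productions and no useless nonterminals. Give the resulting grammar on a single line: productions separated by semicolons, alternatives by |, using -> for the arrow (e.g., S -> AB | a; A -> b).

S -> d | j | BF | FB | FH; A -> d; B -> j; E -> SA; F -> j | FE | SA | SG; G -> SS; H -> BF

Nullable: {F}; after ε-elimination: S -> d | j | Fj | jF | FjF; C -> j | Sd | FSd; F -> C | j | SSS.
After unit-elimination: S -> d | j | Fj | jF | FjF; C -> j | Sd | FSd; F -> j | Sd | FSd | SSS.
TERM: introduce A -> d, B -> j and substitute in every rule of length ≥2.
BIN: C -> FSA becomes C -> FD, D -> SA; F -> FSA becomes F -> FE, E -> SA; F -> SSS becomes F -> SG, G -> SS; S -> FBF becomes S -> FH, H -> BF.
Drop unreachable/unproductive: C.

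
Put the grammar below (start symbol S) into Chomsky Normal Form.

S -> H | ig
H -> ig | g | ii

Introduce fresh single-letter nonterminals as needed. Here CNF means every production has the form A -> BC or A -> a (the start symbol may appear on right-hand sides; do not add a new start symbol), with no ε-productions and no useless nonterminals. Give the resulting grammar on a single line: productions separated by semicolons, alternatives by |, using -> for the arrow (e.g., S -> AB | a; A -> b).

S -> g | AA | AB; A -> i; B -> g

No ε-productions.
After unit-elimination: S -> g | ig | ii; H -> g | ig | ii.
TERM: introduce B -> g, A -> i and substitute in every rule of length ≥2.
Drop unreachable/unproductive: H.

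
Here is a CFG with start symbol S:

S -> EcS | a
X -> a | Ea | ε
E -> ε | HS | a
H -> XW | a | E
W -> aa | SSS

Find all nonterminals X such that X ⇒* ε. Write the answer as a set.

{E, H, X}

Directly nullable (have an ε-rule): {E, X}.
H is nullable via H -> E (every symbol on the right is already known nullable).
Not nullable: S, W — each has a terminal in every rule's right-hand side or depends on a non-nullable symbol.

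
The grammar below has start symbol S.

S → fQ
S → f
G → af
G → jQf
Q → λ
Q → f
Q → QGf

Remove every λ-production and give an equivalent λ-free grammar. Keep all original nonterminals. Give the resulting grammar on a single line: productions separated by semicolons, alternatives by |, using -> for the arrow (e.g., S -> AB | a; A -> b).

S -> f | fQ; G -> af | jf | jQf; Q -> f | Gf | QGf

Nullable set: {Q}.
S -> fQ: Q nullable, giving f | fQ.
G -> jQf: Q nullable, giving jQf | jf.
Drop Q -> λ.
Q -> QGf: Q nullable, giving Gf | QGf.
Unchanged (no nullable symbols): S -> f; G -> af; Q -> f.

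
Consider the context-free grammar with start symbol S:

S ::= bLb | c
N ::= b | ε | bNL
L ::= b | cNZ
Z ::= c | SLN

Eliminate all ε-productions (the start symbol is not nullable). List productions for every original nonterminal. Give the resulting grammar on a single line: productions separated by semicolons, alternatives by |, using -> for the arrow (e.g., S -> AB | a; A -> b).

S -> c | bLb; L -> b | cZ | cNZ; N -> b | bL | bNL; Z -> c | SL | SLN

Nullable set: {N}.
L -> cNZ: N nullable, giving cNZ | cZ.
Drop N -> ε.
N -> bNL: N nullable, giving bL | bNL.
Z -> SLN: N nullable, giving SL | SLN.
Unchanged (no nullable symbols): S -> bLb; S -> c; L -> b; N -> b; Z -> c.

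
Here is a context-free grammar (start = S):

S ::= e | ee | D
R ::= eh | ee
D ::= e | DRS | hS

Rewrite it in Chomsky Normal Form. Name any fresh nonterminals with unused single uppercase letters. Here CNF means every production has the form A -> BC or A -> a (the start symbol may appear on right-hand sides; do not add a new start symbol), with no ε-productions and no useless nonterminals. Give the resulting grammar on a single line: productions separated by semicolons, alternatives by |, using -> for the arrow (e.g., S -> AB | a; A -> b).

S -> e | AS | BB | DE; A -> h; B -> e; C -> RS; D -> e | AS | DC; E -> RS; R -> BA | BB

No ε-productions.
After unit-elimination: S -> e | ee | hS | DRS; D -> e | hS | DRS; R -> ee | eh.
TERM: introduce B -> e, A -> h and substitute in every rule of length ≥2.
BIN: D -> DRS becomes D -> DC, C -> RS; S -> DRS becomes S -> DE, E -> RS.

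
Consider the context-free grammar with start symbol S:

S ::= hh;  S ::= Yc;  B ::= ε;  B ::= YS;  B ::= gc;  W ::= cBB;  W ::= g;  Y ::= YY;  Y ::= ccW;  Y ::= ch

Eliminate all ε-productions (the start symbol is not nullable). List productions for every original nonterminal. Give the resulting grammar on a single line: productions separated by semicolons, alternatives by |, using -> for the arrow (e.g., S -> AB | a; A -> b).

S -> Yc | hh; B -> YS | gc; W -> c | g | cB | cBB; Y -> YY | ch | ccW

Nullable set: {B}.
Drop B -> ε.
W -> cBB: B, B nullable, giving c | cB | cBB.
Unchanged (no nullable symbols): S -> Yc; S -> hh; B -> YS; B -> gc; W -> g; Y -> YY; Y -> ccW; Y -> ch.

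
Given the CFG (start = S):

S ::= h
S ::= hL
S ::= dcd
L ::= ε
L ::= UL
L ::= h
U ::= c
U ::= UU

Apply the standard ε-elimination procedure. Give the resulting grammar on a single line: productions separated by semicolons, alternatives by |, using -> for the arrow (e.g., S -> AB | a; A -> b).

Nullable set: {L}.
S -> hL: L nullable, giving h | hL.
Drop L -> ε.
L -> UL: L nullable, giving U | UL.
Unchanged (no nullable symbols): S -> dcd; S -> h; L -> h; U -> UU; U -> c.

S -> h | hL | dcd; L -> U | h | UL; U -> c | UU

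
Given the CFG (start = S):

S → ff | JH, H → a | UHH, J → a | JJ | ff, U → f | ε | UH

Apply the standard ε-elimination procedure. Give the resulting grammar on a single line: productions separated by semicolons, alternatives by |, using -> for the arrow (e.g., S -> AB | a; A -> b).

Nullable set: {U}.
H -> UHH: U nullable, giving HH | UHH.
Drop U -> ε.
U -> UH: U nullable, giving H | UH.
Unchanged (no nullable symbols): S -> JH; S -> ff; H -> a; J -> JJ; J -> a; J -> ff; U -> f.

S -> JH | ff; H -> a | HH | UHH; J -> a | JJ | ff; U -> H | f | UH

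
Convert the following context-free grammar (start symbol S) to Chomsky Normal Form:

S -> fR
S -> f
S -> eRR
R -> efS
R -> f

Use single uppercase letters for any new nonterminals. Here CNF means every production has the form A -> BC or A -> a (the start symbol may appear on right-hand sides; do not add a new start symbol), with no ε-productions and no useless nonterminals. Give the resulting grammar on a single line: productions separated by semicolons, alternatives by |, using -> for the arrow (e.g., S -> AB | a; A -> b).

S -> f | AD | BR; A -> e; B -> f; C -> BS; D -> RR; R -> f | AC

No ε-productions.
No unit productions to eliminate.
TERM: introduce A -> e, B -> f and substitute in every rule of length ≥2.
BIN: R -> ABS becomes R -> AC, C -> BS; S -> ARR becomes S -> AD, D -> RR.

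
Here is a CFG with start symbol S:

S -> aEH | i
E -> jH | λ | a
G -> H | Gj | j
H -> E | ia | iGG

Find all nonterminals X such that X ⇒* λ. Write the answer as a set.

{E, G, H}

Directly nullable (have an ε-rule): {E}.
H is nullable via H -> E (every symbol on the right is already known nullable).
G is nullable via G -> H (every symbol on the right is already known nullable).
Not nullable: S — each has a terminal in every rule's right-hand side or depends on a non-nullable symbol.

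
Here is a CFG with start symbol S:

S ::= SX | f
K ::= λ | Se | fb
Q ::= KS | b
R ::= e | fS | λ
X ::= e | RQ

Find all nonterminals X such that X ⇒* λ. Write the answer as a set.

{K, R}

Directly nullable (have an ε-rule): {K, R}.
Not nullable: Q, S, X — each has a terminal in every rule's right-hand side or depends on a non-nullable symbol.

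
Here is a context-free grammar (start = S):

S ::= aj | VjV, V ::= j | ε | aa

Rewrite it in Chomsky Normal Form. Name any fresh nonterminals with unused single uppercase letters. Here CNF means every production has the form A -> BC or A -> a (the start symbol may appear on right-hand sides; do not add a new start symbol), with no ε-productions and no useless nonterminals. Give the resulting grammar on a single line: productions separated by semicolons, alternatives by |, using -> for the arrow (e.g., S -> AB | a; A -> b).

Nullable: {V}; after ε-elimination: S -> j | Vj | aj | jV | VjV; V -> j | aa.
No unit productions to eliminate.
TERM: introduce B -> a, A -> j and substitute in every rule of length ≥2.
BIN: S -> VAV becomes S -> VC, C -> AV.

S -> j | AV | BA | VA | VC; A -> j; B -> a; C -> AV; V -> j | BB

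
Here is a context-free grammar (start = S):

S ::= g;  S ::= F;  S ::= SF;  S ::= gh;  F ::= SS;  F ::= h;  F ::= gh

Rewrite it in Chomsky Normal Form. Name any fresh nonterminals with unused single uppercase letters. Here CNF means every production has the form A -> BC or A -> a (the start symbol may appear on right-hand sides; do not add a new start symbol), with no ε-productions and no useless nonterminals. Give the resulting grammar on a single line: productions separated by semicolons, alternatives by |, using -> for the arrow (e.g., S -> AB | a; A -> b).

S -> g | h | AB | SF | SS; A -> g; B -> h; F -> h | AB | SS

No ε-productions.
After unit-elimination: S -> g | h | SF | SS | gh; F -> h | SS | gh.
TERM: introduce A -> g, B -> h and substitute in every rule of length ≥2.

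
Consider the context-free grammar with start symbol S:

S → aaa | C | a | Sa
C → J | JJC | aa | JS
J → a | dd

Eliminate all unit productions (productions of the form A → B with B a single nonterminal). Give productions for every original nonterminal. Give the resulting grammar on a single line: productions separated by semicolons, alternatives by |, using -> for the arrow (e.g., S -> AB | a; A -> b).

Unit productions: C->J, S->C.
Unit pairs (A ⇒* B via units): (C,J), (S,C), (S,J).
S: inherits non-unit rules of {C, J, S} → JJC | JS | Sa | a | aa | aaa | dd.
C: inherits non-unit rules of {C, J} → JJC | JS | a | aa | dd.
J: inherits non-unit rules of {J} → a | dd.

S -> a | JS | Sa | aa | dd | JJC | aaa; C -> a | JS | aa | dd | JJC; J -> a | dd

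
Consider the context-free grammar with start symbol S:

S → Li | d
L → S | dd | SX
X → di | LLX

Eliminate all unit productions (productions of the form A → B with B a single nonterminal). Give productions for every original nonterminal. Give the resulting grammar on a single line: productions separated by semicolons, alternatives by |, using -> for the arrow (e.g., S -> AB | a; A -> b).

S -> d | Li; L -> d | Li | SX | dd; X -> di | LLX

Unit productions: L->S.
Unit pairs (A ⇒* B via units): (L,S).
S: inherits non-unit rules of {S} → Li | d.
L: inherits non-unit rules of {L, S} → Li | SX | d | dd.
X: inherits non-unit rules of {X} → LLX | di.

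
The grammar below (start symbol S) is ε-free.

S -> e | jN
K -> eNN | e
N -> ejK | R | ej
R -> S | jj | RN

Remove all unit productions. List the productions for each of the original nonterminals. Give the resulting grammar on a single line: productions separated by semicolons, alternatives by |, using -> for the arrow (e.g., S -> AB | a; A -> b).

S -> e | jN; K -> e | eNN; N -> e | RN | ej | jN | jj | ejK; R -> e | RN | jN | jj

Unit productions: N->R, R->S.
Unit pairs (A ⇒* B via units): (N,R), (N,S), (R,S).
S: inherits non-unit rules of {S} → e | jN.
K: inherits non-unit rules of {K} → e | eNN.
N: inherits non-unit rules of {N, R, S} → RN | e | ej | ejK | jN | jj.
R: inherits non-unit rules of {R, S} → RN | e | jN | jj.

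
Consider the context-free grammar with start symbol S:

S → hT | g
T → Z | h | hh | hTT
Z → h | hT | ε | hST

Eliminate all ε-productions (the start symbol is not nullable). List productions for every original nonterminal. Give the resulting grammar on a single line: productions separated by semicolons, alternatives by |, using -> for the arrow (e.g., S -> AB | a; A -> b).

Nullable set: {T, Z}.
S -> hT: T nullable, giving h | hT.
T -> Z: Z nullable, giving Z.
T -> hTT: T, T nullable, giving h | hT | hTT.
Drop Z -> ε.
Z -> hST: T nullable, giving hS | hST.
Z -> hT: T nullable, giving h | hT.
Unchanged (no nullable symbols): S -> g; T -> h; T -> hh; Z -> h.

S -> g | h | hT; T -> Z | h | hT | hh | hTT; Z -> h | hS | hT | hST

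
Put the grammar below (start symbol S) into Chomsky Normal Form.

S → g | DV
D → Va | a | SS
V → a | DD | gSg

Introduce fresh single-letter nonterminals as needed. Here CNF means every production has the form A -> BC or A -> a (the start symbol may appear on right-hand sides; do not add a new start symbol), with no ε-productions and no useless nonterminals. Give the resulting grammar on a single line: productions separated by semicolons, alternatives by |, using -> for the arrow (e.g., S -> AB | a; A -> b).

S -> g | DV; A -> a; B -> g; C -> SB; D -> a | SS | VA; V -> a | BC | DD

No ε-productions.
No unit productions to eliminate.
TERM: introduce A -> a, B -> g and substitute in every rule of length ≥2.
BIN: V -> BSB becomes V -> BC, C -> SB.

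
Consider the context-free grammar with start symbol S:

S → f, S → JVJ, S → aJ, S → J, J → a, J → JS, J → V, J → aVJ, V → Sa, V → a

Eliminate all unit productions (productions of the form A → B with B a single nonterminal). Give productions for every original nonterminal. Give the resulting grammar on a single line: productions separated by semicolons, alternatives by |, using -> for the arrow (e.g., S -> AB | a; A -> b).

S -> a | f | JS | Sa | aJ | JVJ | aVJ; J -> a | JS | Sa | aVJ; V -> a | Sa

Unit productions: J->V, S->J.
Unit pairs (A ⇒* B via units): (J,V), (S,J), (S,V).
S: inherits non-unit rules of {J, S, V} → JS | JVJ | Sa | a | aJ | aVJ | f.
J: inherits non-unit rules of {J, V} → JS | Sa | a | aVJ.
V: inherits non-unit rules of {V} → Sa | a.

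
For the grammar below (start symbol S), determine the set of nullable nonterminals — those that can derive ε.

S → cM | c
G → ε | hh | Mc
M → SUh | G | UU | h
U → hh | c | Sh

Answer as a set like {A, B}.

Directly nullable (have an ε-rule): {G}.
M is nullable via M -> G (every symbol on the right is already known nullable).
Not nullable: S, U — each has a terminal in every rule's right-hand side or depends on a non-nullable symbol.

{G, M}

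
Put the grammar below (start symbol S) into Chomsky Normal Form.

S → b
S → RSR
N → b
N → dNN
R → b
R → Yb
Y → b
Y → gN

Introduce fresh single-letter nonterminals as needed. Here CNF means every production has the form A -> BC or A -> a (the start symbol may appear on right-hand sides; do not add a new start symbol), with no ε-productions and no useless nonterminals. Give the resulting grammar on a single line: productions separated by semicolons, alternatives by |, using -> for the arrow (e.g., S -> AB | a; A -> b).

No ε-productions.
No unit productions to eliminate.
TERM: introduce B -> b, A -> d, C -> g and substitute in every rule of length ≥2.
BIN: N -> ANN becomes N -> AD, D -> NN; S -> RSR becomes S -> RE, E -> SR.

S -> b | RE; A -> d; B -> b; C -> g; D -> NN; E -> SR; N -> b | AD; R -> b | YB; Y -> b | CN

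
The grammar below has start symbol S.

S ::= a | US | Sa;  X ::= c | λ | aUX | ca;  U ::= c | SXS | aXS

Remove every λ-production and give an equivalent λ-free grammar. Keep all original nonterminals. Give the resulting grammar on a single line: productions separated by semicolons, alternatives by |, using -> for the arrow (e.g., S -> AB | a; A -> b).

Nullable set: {X}.
U -> SXS: X nullable, giving SS | SXS.
U -> aXS: X nullable, giving aS | aXS.
Drop X -> λ.
X -> aUX: X nullable, giving aU | aUX.
Unchanged (no nullable symbols): S -> Sa; S -> US; S -> a; U -> c; X -> c; X -> ca.

S -> a | Sa | US; U -> c | SS | aS | SXS | aXS; X -> c | aU | ca | aUX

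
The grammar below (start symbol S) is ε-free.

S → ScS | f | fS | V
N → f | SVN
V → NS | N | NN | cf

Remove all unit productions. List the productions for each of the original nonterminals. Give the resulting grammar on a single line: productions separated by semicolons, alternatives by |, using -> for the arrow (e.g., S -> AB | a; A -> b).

S -> f | NN | NS | cf | fS | SVN | ScS; N -> f | SVN; V -> f | NN | NS | cf | SVN

Unit productions: S->V, V->N.
Unit pairs (A ⇒* B via units): (S,N), (S,V), (V,N).
S: inherits non-unit rules of {N, S, V} → NN | NS | SVN | ScS | cf | f | fS.
N: inherits non-unit rules of {N} → SVN | f.
V: inherits non-unit rules of {N, V} → NN | NS | SVN | cf | f.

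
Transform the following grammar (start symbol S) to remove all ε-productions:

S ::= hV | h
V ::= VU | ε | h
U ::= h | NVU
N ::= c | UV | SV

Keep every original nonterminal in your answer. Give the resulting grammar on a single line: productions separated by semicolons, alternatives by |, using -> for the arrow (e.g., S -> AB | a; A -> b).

S -> h | hV; N -> S | U | c | SV | UV; U -> h | NU | NVU; V -> U | h | VU

Nullable set: {V}.
S -> hV: V nullable, giving h | hV.
N -> SV: V nullable, giving S | SV.
N -> UV: V nullable, giving U | UV.
U -> NVU: V nullable, giving NU | NVU.
Drop V -> ε.
V -> VU: V nullable, giving U | VU.
Unchanged (no nullable symbols): S -> h; N -> c; U -> h; V -> h.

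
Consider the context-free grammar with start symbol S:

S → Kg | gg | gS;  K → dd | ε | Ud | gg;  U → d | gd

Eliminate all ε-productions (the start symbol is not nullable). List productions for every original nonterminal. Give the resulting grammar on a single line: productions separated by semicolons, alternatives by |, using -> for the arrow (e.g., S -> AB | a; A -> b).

S -> g | Kg | gS | gg; K -> Ud | dd | gg; U -> d | gd

Nullable set: {K}.
S -> Kg: K nullable, giving Kg | g.
Drop K -> ε.
Unchanged (no nullable symbols): S -> gS; S -> gg; K -> Ud; K -> dd; K -> gg; U -> d; U -> gd.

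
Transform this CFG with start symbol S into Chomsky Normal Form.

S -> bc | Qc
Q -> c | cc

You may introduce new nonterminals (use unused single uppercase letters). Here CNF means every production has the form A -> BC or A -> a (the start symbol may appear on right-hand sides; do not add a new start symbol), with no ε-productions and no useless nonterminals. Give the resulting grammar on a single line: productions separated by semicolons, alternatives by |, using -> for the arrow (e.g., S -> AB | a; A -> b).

No ε-productions.
No unit productions to eliminate.
TERM: introduce B -> b, A -> c and substitute in every rule of length ≥2.

S -> BA | QA; A -> c; B -> b; Q -> c | AA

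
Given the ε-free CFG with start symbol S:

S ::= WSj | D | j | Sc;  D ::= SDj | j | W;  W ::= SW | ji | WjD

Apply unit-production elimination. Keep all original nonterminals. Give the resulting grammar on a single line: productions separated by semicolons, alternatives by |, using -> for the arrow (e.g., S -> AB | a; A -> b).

Unit productions: D->W, S->D.
Unit pairs (A ⇒* B via units): (D,W), (S,D), (S,W).
S: inherits non-unit rules of {D, S, W} → SDj | SW | Sc | WSj | WjD | j | ji.
D: inherits non-unit rules of {D, W} → SDj | SW | WjD | j | ji.
W: inherits non-unit rules of {W} → SW | WjD | ji.

S -> j | SW | Sc | ji | SDj | WSj | WjD; D -> j | SW | ji | SDj | WjD; W -> SW | ji | WjD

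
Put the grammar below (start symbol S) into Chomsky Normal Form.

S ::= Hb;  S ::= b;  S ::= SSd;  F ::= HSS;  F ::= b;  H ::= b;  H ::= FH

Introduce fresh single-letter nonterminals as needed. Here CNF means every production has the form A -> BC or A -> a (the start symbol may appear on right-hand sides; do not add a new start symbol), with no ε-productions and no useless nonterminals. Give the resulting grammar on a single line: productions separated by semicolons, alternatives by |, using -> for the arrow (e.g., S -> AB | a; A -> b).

No ε-productions.
No unit productions to eliminate.
TERM: introduce A -> b, B -> d and substitute in every rule of length ≥2.
BIN: F -> HSS becomes F -> HC, C -> SS; S -> SSB becomes S -> SD, D -> SB.

S -> b | HA | SD; A -> b; B -> d; C -> SS; D -> SB; F -> b | HC; H -> b | FH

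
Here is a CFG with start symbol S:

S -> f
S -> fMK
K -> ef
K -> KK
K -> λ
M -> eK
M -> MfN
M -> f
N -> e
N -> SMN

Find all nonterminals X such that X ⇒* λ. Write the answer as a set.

Directly nullable (have an ε-rule): {K}.
Not nullable: M, N, S — each has a terminal in every rule's right-hand side or depends on a non-nullable symbol.

{K}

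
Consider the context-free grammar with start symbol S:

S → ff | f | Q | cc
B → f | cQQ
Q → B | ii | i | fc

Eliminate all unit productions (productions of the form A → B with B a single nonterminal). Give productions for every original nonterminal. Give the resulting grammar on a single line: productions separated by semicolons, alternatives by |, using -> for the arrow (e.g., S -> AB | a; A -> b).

Unit productions: Q->B, S->Q.
Unit pairs (A ⇒* B via units): (Q,B), (S,B), (S,Q).
S: inherits non-unit rules of {B, Q, S} → cQQ | cc | f | fc | ff | i | ii.
B: inherits non-unit rules of {B} → cQQ | f.
Q: inherits non-unit rules of {B, Q} → cQQ | f | fc | i | ii.

S -> f | i | cc | fc | ff | ii | cQQ; B -> f | cQQ; Q -> f | i | fc | ii | cQQ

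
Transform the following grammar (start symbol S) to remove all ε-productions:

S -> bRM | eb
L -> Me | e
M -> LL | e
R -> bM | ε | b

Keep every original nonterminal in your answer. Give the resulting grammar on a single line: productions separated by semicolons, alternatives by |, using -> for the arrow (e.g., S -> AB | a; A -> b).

Nullable set: {R}.
S -> bRM: R nullable, giving bM | bRM.
Drop R -> ε.
Unchanged (no nullable symbols): S -> eb; L -> Me; L -> e; M -> LL; M -> e; R -> b; R -> bM.

S -> bM | eb | bRM; L -> e | Me; M -> e | LL; R -> b | bM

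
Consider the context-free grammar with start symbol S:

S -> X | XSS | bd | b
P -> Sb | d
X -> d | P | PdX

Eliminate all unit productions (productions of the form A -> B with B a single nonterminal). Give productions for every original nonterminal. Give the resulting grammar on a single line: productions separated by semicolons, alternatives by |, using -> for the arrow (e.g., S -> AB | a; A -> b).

Unit productions: S->X, X->P.
Unit pairs (A ⇒* B via units): (S,P), (S,X), (X,P).
S: inherits non-unit rules of {P, S, X} → PdX | Sb | XSS | b | bd | d.
P: inherits non-unit rules of {P} → Sb | d.
X: inherits non-unit rules of {P, X} → PdX | Sb | d.

S -> b | d | Sb | bd | PdX | XSS; P -> d | Sb; X -> d | Sb | PdX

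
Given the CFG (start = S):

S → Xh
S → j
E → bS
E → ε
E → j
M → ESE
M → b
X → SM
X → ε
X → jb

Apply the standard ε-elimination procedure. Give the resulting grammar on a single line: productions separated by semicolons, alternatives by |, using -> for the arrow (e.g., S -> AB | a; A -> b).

S -> h | j | Xh; E -> j | bS; M -> S | b | ES | SE | ESE; X -> SM | jb

Nullable set: {E, X}.
S -> Xh: X nullable, giving Xh | h.
Drop E -> ε.
M -> ESE: E, E nullable, giving ES | ESE | S | SE.
Drop X -> ε.
Unchanged (no nullable symbols): S -> j; E -> bS; E -> j; M -> b; X -> SM; X -> jb.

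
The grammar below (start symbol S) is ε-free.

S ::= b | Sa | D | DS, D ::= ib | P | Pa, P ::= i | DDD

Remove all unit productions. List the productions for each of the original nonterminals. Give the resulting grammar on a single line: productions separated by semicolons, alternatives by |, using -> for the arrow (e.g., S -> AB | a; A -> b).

Unit productions: D->P, S->D.
Unit pairs (A ⇒* B via units): (D,P), (S,D), (S,P).
S: inherits non-unit rules of {D, P, S} → DDD | DS | Pa | Sa | b | i | ib.
D: inherits non-unit rules of {D, P} → DDD | Pa | i | ib.
P: inherits non-unit rules of {P} → DDD | i.

S -> b | i | DS | Pa | Sa | ib | DDD; D -> i | Pa | ib | DDD; P -> i | DDD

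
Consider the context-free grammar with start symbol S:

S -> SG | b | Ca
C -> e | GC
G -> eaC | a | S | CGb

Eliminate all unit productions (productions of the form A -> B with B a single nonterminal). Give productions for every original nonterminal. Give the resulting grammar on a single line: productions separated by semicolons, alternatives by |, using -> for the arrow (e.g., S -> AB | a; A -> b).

Unit productions: G->S.
Unit pairs (A ⇒* B via units): (G,S).
S: inherits non-unit rules of {S} → Ca | SG | b.
C: inherits non-unit rules of {C} → GC | e.
G: inherits non-unit rules of {G, S} → CGb | Ca | SG | a | b | eaC.

S -> b | Ca | SG; C -> e | GC; G -> a | b | Ca | SG | CGb | eaC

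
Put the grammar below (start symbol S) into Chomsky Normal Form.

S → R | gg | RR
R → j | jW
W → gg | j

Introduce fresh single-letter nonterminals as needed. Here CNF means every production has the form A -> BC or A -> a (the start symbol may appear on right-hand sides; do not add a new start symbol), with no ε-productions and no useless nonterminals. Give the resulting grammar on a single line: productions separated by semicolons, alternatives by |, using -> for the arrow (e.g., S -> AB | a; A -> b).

S -> j | AW | BB | RR; A -> j; B -> g; R -> j | AW; W -> j | BB

No ε-productions.
After unit-elimination: S -> j | RR | gg | jW; R -> j | jW; W -> j | gg.
TERM: introduce B -> g, A -> j and substitute in every rule of length ≥2.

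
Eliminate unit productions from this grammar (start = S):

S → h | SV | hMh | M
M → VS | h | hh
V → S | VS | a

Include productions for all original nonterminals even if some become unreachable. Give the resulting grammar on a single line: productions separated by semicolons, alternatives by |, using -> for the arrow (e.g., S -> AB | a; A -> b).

Unit productions: S->M, V->S.
Unit pairs (A ⇒* B via units): (S,M), (V,M), (V,S).
S: inherits non-unit rules of {M, S} → SV | VS | h | hMh | hh.
M: inherits non-unit rules of {M} → VS | h | hh.
V: inherits non-unit rules of {M, S, V} → SV | VS | a | h | hMh | hh.

S -> h | SV | VS | hh | hMh; M -> h | VS | hh; V -> a | h | SV | VS | hh | hMh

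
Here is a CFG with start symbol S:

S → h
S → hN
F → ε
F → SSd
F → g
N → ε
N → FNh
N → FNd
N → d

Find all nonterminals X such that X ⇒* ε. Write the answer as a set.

{F, N}

Directly nullable (have an ε-rule): {F, N}.
Not nullable: S — each has a terminal in every rule's right-hand side or depends on a non-nullable symbol.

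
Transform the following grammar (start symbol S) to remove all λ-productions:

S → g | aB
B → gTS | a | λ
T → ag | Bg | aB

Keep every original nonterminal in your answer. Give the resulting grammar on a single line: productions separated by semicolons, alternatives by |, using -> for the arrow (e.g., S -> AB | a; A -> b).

Nullable set: {B}.
S -> aB: B nullable, giving a | aB.
Drop B -> λ.
T -> Bg: B nullable, giving Bg | g.
T -> aB: B nullable, giving a | aB.
Unchanged (no nullable symbols): S -> g; B -> a; B -> gTS; T -> ag.

S -> a | g | aB; B -> a | gTS; T -> a | g | Bg | aB | ag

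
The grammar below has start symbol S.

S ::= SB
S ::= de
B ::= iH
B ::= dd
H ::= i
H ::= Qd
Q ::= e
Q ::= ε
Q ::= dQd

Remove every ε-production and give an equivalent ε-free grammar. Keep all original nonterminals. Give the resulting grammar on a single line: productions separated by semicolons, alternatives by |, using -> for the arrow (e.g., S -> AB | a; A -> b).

Nullable set: {Q}.
H -> Qd: Q nullable, giving Qd | d.
Drop Q -> ε.
Q -> dQd: Q nullable, giving dQd | dd.
Unchanged (no nullable symbols): S -> SB; S -> de; B -> dd; B -> iH; H -> i; Q -> e.

S -> SB | de; B -> dd | iH; H -> d | i | Qd; Q -> e | dd | dQd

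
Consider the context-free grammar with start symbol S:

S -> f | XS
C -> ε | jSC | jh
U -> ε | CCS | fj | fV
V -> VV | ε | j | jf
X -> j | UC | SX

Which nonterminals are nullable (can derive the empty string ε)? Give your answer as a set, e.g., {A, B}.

{C, U, V, X}

Directly nullable (have an ε-rule): {C, U, V}.
X is nullable via X -> UC (every symbol on the right is already known nullable).
Not nullable: S — each has a terminal in every rule's right-hand side or depends on a non-nullable symbol.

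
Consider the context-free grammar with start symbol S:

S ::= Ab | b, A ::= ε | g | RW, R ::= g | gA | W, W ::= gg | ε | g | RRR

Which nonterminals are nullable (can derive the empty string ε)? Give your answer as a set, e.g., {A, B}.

Directly nullable (have an ε-rule): {A, W}.
R is nullable via R -> W (every symbol on the right is already known nullable).
Not nullable: S — each has a terminal in every rule's right-hand side or depends on a non-nullable symbol.

{A, R, W}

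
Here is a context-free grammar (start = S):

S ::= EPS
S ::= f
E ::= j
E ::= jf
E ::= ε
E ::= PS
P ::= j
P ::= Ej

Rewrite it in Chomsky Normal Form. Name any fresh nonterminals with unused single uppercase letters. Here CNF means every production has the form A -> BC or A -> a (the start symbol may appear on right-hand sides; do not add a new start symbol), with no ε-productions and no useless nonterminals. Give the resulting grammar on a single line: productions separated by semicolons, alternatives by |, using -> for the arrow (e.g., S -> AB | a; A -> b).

Nullable: {E}; after ε-elimination: S -> f | PS | EPS; E -> j | PS | jf; P -> j | Ej.
No unit productions to eliminate.
TERM: introduce B -> f, A -> j and substitute in every rule of length ≥2.
BIN: S -> EPS becomes S -> EC, C -> PS.

S -> f | EC | PS; A -> j; B -> f; C -> PS; E -> j | AB | PS; P -> j | EA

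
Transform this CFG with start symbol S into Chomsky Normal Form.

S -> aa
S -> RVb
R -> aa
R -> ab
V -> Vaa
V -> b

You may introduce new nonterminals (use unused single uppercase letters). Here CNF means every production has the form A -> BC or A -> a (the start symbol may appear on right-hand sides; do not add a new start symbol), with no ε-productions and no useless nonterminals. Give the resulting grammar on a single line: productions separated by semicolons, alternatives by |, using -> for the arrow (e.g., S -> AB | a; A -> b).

S -> AA | RC; A -> a; B -> b; C -> VB; D -> AA; R -> AA | AB; V -> b | VD

No ε-productions.
No unit productions to eliminate.
TERM: introduce A -> a, B -> b and substitute in every rule of length ≥2.
BIN: S -> RVB becomes S -> RC, C -> VB; V -> VAA becomes V -> VD, D -> AA.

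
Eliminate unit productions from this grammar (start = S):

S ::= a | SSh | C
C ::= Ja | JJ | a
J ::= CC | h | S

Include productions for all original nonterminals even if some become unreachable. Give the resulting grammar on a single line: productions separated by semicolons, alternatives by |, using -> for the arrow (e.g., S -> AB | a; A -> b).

Unit productions: J->S, S->C.
Unit pairs (A ⇒* B via units): (J,C), (J,S), (S,C).
S: inherits non-unit rules of {C, S} → JJ | Ja | SSh | a.
C: inherits non-unit rules of {C} → JJ | Ja | a.
J: inherits non-unit rules of {C, J, S} → CC | JJ | Ja | SSh | a | h.

S -> a | JJ | Ja | SSh; C -> a | JJ | Ja; J -> a | h | CC | JJ | Ja | SSh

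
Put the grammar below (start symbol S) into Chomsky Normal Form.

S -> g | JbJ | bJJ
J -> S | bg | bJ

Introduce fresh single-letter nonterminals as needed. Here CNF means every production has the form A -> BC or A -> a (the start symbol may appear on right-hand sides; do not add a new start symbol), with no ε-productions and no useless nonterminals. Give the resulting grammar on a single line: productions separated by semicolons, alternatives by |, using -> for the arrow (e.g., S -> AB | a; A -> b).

No ε-productions.
After unit-elimination: S -> g | JbJ | bJJ; J -> g | bJ | bg | JbJ | bJJ.
TERM: introduce A -> b, B -> g and substitute in every rule of length ≥2.
BIN: J -> AJJ becomes J -> AC, C -> JJ; J -> JAJ becomes J -> JD, D -> AJ; S -> AJJ becomes S -> AE, E -> JJ; S -> JAJ becomes S -> JF, F -> AJ.

S -> g | AE | JF; A -> b; B -> g; C -> JJ; D -> AJ; E -> JJ; F -> AJ; J -> g | AB | AC | AJ | JD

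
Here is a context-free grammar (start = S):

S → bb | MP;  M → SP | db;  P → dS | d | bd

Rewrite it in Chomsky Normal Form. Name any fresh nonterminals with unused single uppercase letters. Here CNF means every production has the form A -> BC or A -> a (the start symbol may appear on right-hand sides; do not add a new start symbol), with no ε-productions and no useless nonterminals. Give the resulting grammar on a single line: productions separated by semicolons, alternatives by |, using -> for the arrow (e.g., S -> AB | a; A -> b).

S -> BB | MP; A -> d; B -> b; M -> AB | SP; P -> d | AS | BA

No ε-productions.
No unit productions to eliminate.
TERM: introduce B -> b, A -> d and substitute in every rule of length ≥2.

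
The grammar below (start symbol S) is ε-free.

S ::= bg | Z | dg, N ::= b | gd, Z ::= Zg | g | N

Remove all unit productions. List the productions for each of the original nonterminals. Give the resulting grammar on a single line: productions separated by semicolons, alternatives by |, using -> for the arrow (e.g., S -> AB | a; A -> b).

S -> b | g | Zg | bg | dg | gd; N -> b | gd; Z -> b | g | Zg | gd

Unit productions: S->Z, Z->N.
Unit pairs (A ⇒* B via units): (S,N), (S,Z), (Z,N).
S: inherits non-unit rules of {N, S, Z} → Zg | b | bg | dg | g | gd.
N: inherits non-unit rules of {N} → b | gd.
Z: inherits non-unit rules of {N, Z} → Zg | b | g | gd.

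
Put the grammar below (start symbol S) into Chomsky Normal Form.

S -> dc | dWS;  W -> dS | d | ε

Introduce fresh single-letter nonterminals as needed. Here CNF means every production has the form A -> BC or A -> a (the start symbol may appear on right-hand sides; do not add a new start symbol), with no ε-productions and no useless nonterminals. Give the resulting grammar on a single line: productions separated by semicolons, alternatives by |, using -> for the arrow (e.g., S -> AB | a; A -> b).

Nullable: {W}; after ε-elimination: S -> dS | dc | dWS; W -> d | dS.
No unit productions to eliminate.
TERM: introduce B -> c, A -> d and substitute in every rule of length ≥2.
BIN: S -> AWS becomes S -> AC, C -> WS.

S -> AB | AC | AS; A -> d; B -> c; C -> WS; W -> d | AS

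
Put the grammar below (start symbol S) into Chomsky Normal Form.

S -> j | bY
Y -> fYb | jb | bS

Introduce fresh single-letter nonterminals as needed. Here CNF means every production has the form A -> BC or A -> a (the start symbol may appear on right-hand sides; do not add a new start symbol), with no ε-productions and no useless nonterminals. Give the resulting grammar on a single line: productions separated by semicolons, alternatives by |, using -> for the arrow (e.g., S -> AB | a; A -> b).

No ε-productions.
No unit productions to eliminate.
TERM: introduce A -> b, B -> f, C -> j and substitute in every rule of length ≥2.
BIN: Y -> BYA becomes Y -> BD, D -> YA.

S -> j | AY; A -> b; B -> f; C -> j; D -> YA; Y -> AS | BD | CA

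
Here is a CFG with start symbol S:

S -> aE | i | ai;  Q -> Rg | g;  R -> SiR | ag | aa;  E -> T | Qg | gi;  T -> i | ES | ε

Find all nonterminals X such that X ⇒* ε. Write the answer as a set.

{E, T}

Directly nullable (have an ε-rule): {T}.
E is nullable via E -> T (every symbol on the right is already known nullable).
Not nullable: Q, R, S — each has a terminal in every rule's right-hand side or depends on a non-nullable symbol.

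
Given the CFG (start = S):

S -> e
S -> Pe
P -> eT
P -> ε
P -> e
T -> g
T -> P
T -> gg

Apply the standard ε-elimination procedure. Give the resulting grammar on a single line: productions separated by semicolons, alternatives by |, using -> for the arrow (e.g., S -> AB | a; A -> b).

Nullable set: {P, T}.
S -> Pe: P nullable, giving Pe | e.
Drop P -> ε.
P -> eT: T nullable, giving e | eT.
T -> P: P nullable, giving P.
Unchanged (no nullable symbols): S -> e; P -> e; T -> g; T -> gg.

S -> e | Pe; P -> e | eT; T -> P | g | gg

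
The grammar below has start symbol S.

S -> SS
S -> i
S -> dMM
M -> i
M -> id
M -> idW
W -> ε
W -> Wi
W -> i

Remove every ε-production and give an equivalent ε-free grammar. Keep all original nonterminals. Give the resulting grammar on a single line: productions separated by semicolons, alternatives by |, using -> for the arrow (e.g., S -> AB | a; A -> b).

S -> i | SS | dMM; M -> i | id | idW; W -> i | Wi

Nullable set: {W}.
M -> idW: W nullable, giving id | idW.
Drop W -> ε.
W -> Wi: W nullable, giving Wi | i.
Unchanged (no nullable symbols): S -> SS; S -> dMM; S -> i; M -> i; M -> id; W -> i.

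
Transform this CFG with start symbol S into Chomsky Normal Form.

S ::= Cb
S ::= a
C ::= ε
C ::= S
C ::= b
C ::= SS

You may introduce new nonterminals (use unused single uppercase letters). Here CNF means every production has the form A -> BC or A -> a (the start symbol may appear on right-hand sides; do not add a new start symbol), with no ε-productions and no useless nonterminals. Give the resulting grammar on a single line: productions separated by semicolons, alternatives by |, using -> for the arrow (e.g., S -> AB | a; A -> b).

Nullable: {C}; after ε-elimination: S -> a | b | Cb; C -> S | b | SS.
After unit-elimination: S -> a | b | Cb; C -> a | b | Cb | SS.
TERM: introduce A -> b and substitute in every rule of length ≥2.

S -> a | b | CA; A -> b; C -> a | b | CA | SS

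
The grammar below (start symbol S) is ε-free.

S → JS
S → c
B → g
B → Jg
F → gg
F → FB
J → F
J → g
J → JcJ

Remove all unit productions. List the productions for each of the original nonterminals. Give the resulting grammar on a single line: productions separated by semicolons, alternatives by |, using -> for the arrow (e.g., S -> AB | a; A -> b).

S -> c | JS; B -> g | Jg; F -> FB | gg; J -> g | FB | gg | JcJ

Unit productions: J->F.
Unit pairs (A ⇒* B via units): (J,F).
S: inherits non-unit rules of {S} → JS | c.
B: inherits non-unit rules of {B} → Jg | g.
F: inherits non-unit rules of {F} → FB | gg.
J: inherits non-unit rules of {F, J} → FB | JcJ | g | gg.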